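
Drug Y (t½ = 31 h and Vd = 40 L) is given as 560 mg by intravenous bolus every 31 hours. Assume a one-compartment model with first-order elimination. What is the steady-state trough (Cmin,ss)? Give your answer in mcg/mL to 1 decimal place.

14.0 mcg/mL

τ = 31 h = 1 half-life, so f = (1/2)^1 = 0.5.
At steady state, R = 1/(1 − 0.5) = 2/1.
Single-dose peak C₀ = D/Vd = 560/40 = 14 mcg/mL.
Steady-state peak Cmax,ss = C₀·R = 14 × 2/1 ≈ 28.000 mcg/mL.
Steady-state trough Cmin,ss = Cmax,ss·f ≈ 28.000 × 0.5 ≈ 14.000 mcg/mL.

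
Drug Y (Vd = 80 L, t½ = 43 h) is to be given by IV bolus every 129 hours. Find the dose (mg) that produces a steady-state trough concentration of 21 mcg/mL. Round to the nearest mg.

11760 mg

τ/t½ = 129/43 ≈ 3, so f = (1/2)^(129/43) ≈ 0.125000.
Cmin,ss = (D/Vd)·f/(1−f), so D = Cmin,ss·Vd·(1−f)/f.
D = 21 × 80 × (1−f)/f ≈ 21 × 80 × 7.00000 ≈ 11760.00 mg.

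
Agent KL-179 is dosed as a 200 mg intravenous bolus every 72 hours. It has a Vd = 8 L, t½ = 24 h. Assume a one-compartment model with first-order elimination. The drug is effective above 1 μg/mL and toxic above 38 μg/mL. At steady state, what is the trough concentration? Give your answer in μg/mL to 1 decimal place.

3.6 μg/mL

τ = 72 h = 3 half-lives, so f = (1/2)^3 = 0.125.
At steady state, R = 1/(1 − 0.125) = 8/7.
Single-dose peak C₀ = D/Vd = 200/8 = 25 μg/mL.
Steady-state peak Cmax,ss = C₀·R = 25 × 8/7 ≈ 28.571 μg/mL.
Steady-state trough Cmin,ss = Cmax,ss·f ≈ 28.571 × 0.125 ≈ 3.571 μg/mL.
Trough 3.6 μg/mL vs MEC 1 μg/mL: adequate.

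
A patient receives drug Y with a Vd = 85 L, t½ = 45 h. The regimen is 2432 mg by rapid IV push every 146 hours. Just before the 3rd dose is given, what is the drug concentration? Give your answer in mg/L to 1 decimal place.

f = (1/2)^(τ/t½) = (1/2)^(146/45) ≈ 0.1055.
C₀ = D/Vd = 2432/85 ≈ 28.612 mg/L.
Before the 3rd dose, 2 doses have been given. Superposition: Cmin = C₀·(f + f²).
≈ 28.612 × (0.1055 + 0.0111) ≈ 28.612 × 0.1166 ≈ 3.336 mg/L.

3.3 mg/L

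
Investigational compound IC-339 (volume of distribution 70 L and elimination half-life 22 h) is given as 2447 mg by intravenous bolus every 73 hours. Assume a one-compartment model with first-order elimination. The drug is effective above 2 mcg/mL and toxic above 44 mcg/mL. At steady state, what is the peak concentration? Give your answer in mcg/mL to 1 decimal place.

38.9 mcg/mL

k = ln2/t½ = ln2/22 ≈ 0.031507 h⁻¹; fraction remaining f = e^(−kτ) = e^(−0.031507×73) ≈ 0.1003.
Accumulation ratio R = 1/(1 − f) ≈ 1/0.8997 ≈ 1.1115.
Single-dose peak C₀ = D/Vd = 2447/70 ≈ 34.957 mcg/mL.
Steady-state peak Cmax,ss = C₀·R ≈ 34.957 × 1.1115 ≈ 38.855 mcg/mL.
Peak 38.9 mcg/mL vs MTC 44 mcg/mL: below toxic threshold.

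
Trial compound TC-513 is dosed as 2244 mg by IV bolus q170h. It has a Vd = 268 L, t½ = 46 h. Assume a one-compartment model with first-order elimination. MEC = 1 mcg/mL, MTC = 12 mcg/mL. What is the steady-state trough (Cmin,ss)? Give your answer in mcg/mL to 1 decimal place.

k = ln2/t½ = ln2/46 ≈ 0.015068 h⁻¹; fraction remaining f = e^(−kτ) = e^(−0.015068×170) ≈ 0.0772.
Accumulation ratio R = 1/(1 − f) ≈ 1/0.9228 ≈ 1.0837.
Each bolus raises the concentration by D/Vd = 2244/268 ≈ 8.373 mcg/mL.
Steady-state peak Cmax,ss = C₀·R ≈ 8.373 × 1.0837 ≈ 9.074 mcg/mL.
One interval later, Cmin,ss = Cmax,ss·e^(−kτ) ≈ 9.074 × 0.0772 ≈ 0.701 mcg/mL.
Trough 0.7 mcg/mL vs MEC 1 mcg/mL: subtherapeutic.

0.7 mcg/mL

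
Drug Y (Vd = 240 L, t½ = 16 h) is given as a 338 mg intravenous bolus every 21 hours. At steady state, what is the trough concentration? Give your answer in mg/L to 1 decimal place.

0.9 mg/L

k = ln2/t½ = ln2/16 ≈ 0.043322 h⁻¹; fraction remaining f = e^(−kτ) = e^(−0.043322×21) ≈ 0.4026.
At steady state, accumulation factor R = 1/(1 − e^(−kτ)) ≈ 1.6739.
Single-dose peak C₀ = D/Vd = 338/240 ≈ 1.408 mg/L.
Cmax,ss = C₀/(1 − f) ≈ 1.408/0.5974 ≈ 2.357 mg/L.
One interval later, Cmin,ss = Cmax,ss·e^(−kτ) ≈ 2.357 × 0.4026 ≈ 0.949 mg/L.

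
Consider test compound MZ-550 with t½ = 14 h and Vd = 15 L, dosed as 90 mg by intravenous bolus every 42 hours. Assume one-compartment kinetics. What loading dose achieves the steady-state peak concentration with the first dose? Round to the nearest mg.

103 mg

f = (1/2)^(42/14) ≈ 0.125000; accumulation ratio R = 1/(1−f) ≈ 1.14286.
Loading dose to hit Cmax,ss on first dose: D_load = D_maint·R ≈ 90 × 1.14286 ≈ 102.86 mg.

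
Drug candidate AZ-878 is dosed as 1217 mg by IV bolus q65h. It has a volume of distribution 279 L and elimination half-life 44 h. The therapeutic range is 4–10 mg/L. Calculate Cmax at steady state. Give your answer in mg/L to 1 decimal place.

Over one 65-h interval, 65/44 ≈ 1.4773 half-lives elapse, leaving f ≈ 0.3592 of each dose.
At steady state, accumulation factor R = 1/(1 − e^(−kτ)) ≈ 1.5605.
Single-dose peak C₀ = D/Vd = 1217/279 ≈ 4.362 mg/L.
Cmax,ss = C₀/(1 − f) ≈ 4.362/0.6408 ≈ 6.807 mg/L.
Peak 6.8 mg/L vs MTC 10 mg/L: below toxic threshold.

6.8 mg/L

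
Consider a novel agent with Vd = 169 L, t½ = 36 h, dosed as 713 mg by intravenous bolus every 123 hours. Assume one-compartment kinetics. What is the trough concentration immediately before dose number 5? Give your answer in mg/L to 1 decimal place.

0.4 mg/L

f = (1/2)^(τ/t½) = (1/2)^(123/36) ≈ 0.0936.
C₀ = D/Vd = 713/169 ≈ 4.219 mg/L.
Before the 5th dose, 4 doses have been given. Superposition: Cmin = C₀·(f + f² + … + f^4).
≈ 4.219 × (0.0936 + 0.0088 + 0.0008 + 0.0001) ≈ 4.219 × 0.1033 ≈ 0.436 mg/L.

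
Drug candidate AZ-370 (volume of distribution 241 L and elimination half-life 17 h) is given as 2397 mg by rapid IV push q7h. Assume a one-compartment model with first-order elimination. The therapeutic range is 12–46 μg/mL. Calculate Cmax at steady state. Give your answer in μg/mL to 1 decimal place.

40.1 μg/mL

Over one 7-h interval, 7/17 ≈ 0.41176 half-lives elapse, leaving f ≈ 0.7517 of each dose.
At steady state, accumulation factor R = 1/(1 − e^(−kτ)) ≈ 4.0274.
Single-dose peak C₀ = D/Vd = 2397/241 ≈ 9.946 μg/mL.
Steady-state peak Cmax,ss = C₀·R ≈ 9.946 × 4.0274 ≈ 40.057 μg/mL.
Peak 40.1 μg/mL vs MTC 46 μg/mL: below toxic threshold.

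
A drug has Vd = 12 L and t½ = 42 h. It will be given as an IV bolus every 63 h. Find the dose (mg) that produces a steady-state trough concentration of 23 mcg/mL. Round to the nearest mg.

505 mg

τ/t½ = 63/42 ≈ 1.5, so f = (1/2)^(63/42) ≈ 0.353553.
Cmin,ss = (D/Vd)·f/(1−f), so D = Cmin,ss·Vd·(1−f)/f.
D = 23 × 12 × (1−f)/f ≈ 23 × 12 × 1.82843 ≈ 504.65 mg.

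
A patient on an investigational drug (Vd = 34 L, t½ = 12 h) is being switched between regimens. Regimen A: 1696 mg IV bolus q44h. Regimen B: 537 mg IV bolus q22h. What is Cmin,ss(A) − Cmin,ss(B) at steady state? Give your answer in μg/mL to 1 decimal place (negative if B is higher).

Regimen A: f = (1/2)^(44/12) ≈ 0.0787; Cmin,ss = (1696/34)·f/(1−f) ≈ 4.261 μg/mL.
Regimen B: f = (1/2)^(22/12) ≈ 0.2806; Cmin,ss = (537/34)·f/(1−f) ≈ 6.160 μg/mL.
Difference ≈ 4.261 − 6.160 ≈ -1.899 μg/mL.

-1.9 μg/mL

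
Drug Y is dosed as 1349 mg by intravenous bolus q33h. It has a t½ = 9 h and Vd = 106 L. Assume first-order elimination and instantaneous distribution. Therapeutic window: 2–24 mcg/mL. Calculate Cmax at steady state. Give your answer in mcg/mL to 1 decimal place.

13.8 mcg/mL

τ/t½ = 33/9 ≈ 3.6667, so fraction remaining f = (1/2)^(33/9) ≈ 0.0787.
At steady state, accumulation factor R = 1/(1 − e^(−kτ)) ≈ 1.0854.
Single-dose peak C₀ = D/Vd = 1349/106 ≈ 12.726 mcg/mL.
Steady-state peak Cmax,ss = C₀·R ≈ 12.726 × 1.0854 ≈ 13.813 mcg/mL.
Peak 13.8 mcg/mL vs MTC 24 mcg/mL: below toxic threshold.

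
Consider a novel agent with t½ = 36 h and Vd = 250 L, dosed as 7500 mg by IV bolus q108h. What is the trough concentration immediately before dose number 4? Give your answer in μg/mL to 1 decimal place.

f = (1/2)^(τ/t½) = (1/2)^(108/36) ≈ 0.1250.
C₀ = D/Vd = 7500/250 ≈ 30.000 μg/mL.
Before the 4th dose, 3 doses have been given. Superposition: Cmin = C₀·(f + f² + … + f^3).
≈ 30.000 × (0.1250 + 0.0156 + 0.0020) ≈ 30.000 × 0.1426 ≈ 4.278 μg/mL.

4.3 μg/mL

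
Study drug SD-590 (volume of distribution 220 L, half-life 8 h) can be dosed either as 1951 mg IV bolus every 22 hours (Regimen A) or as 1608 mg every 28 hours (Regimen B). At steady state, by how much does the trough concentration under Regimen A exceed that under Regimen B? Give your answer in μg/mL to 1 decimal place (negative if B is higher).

Regimen A: f = (1/2)^(22/8) ≈ 0.1487; Cmin,ss = (1951/220)·f/(1−f) ≈ 1.549 μg/mL.
Regimen B: f = (1/2)^(28/8) ≈ 0.0884; Cmin,ss = (1608/220)·f/(1−f) ≈ 0.709 μg/mL.
Difference ≈ 1.549 − 0.709 ≈ 0.840 μg/mL.

0.8 μg/mL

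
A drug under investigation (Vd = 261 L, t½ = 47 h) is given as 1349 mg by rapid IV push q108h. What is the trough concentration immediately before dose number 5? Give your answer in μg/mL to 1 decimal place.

f = (1/2)^(τ/t½) = (1/2)^(108/47) ≈ 0.2034.
C₀ = D/Vd = 1349/261 ≈ 5.169 μg/mL.
Before the 5th dose, 4 doses have been given. Superposition: Cmin = C₀·(f + f² + … + f^4).
≈ 5.169 × (0.2034 + 0.0414 + 0.0084 + 0.0017) ≈ 5.169 × 0.2549 ≈ 1.318 μg/mL.

1.3 μg/mL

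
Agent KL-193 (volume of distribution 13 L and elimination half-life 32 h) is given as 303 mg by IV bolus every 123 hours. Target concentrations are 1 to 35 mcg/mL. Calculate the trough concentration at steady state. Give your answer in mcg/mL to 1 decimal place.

τ/t½ = 123/32 ≈ 3.8438, so fraction remaining f = (1/2)^(123/32) ≈ 0.0696.
Accumulation ratio R = 1/(1 − f) ≈ 1/0.9304 ≈ 1.0748.
Single-dose peak C₀ = D/Vd = 303/13 ≈ 23.308 mcg/mL.
Steady-state peak Cmax,ss = C₀·R ≈ 23.308 × 1.0748 ≈ 25.051 mcg/mL.
One interval later, Cmin,ss = Cmax,ss·e^(−kτ) ≈ 25.051 × 0.0696 ≈ 1.744 mcg/mL.
Trough 1.7 mcg/mL vs MEC 1 mcg/mL: adequate.

1.7 mcg/mL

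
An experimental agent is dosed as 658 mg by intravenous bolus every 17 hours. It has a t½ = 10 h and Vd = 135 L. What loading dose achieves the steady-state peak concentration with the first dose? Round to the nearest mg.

951 mg

f = (1/2)^(17/10) ≈ 0.307786; accumulation ratio R = 1/(1−f) ≈ 1.44464.
Loading dose to hit Cmax,ss on first dose: D_load = D_maint·R ≈ 658 × 1.44464 ≈ 950.57 mg.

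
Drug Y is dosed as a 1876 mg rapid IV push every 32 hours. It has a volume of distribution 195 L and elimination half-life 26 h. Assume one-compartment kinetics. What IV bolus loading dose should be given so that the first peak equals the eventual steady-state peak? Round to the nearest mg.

3269 mg

f = (1/2)^(32/26) ≈ 0.426090; accumulation ratio R = 1/(1−f) ≈ 1.74243.
Loading dose to hit Cmax,ss on first dose: D_load = D_maint·R ≈ 1876 × 1.74243 ≈ 3268.80 mg.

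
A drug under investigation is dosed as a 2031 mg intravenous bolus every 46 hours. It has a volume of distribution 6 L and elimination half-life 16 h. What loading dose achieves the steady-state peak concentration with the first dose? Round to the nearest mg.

2352 mg

f = (1/2)^(46/16) ≈ 0.136313; accumulation ratio R = 1/(1−f) ≈ 1.15783.
Loading dose to hit Cmax,ss on first dose: D_load = D_maint·R ≈ 2031 × 1.15783 ≈ 2351.55 mg.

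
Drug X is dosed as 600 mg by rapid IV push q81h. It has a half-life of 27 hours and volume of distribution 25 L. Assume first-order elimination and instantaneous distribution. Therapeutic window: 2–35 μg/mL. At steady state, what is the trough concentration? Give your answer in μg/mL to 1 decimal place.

The dosing interval is 3 half-lives, so f = 2^(−3) = 0.125.
Accumulation ratio R = 1/(1 − f) = 1/0.875 = 8/7.
Single-dose peak C₀ = D/Vd = 600/25 = 24 μg/mL.
Steady-state peak Cmax,ss = C₀·R = 24 × 8/7 ≈ 27.429 μg/mL.
Steady-state trough Cmin,ss = Cmax,ss·f ≈ 27.429 × 0.125 ≈ 3.429 μg/mL.
Trough 3.4 μg/mL vs MEC 2 μg/mL: adequate.

3.4 μg/mL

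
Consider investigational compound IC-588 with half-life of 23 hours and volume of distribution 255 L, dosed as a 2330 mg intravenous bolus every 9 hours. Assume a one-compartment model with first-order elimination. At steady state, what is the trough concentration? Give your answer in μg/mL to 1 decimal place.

k = ln2/t½ = ln2/23 ≈ 0.030137 h⁻¹; fraction remaining f = e^(−kτ) = e^(−0.030137×9) ≈ 0.7624.
Each bolus raises the concentration by D/Vd = 2330/255 ≈ 9.137 μg/mL.
Steady-state trough Cmin,ss = C₀·f/(1−f) ≈ 9.137 × 0.7624/0.2376 ≈ 29.318 μg/mL.

29.3 μg/mL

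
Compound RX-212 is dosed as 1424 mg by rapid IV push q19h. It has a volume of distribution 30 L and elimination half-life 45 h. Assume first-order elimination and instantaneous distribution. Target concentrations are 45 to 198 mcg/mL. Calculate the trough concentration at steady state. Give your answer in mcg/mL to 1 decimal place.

Over one 19-h interval, 19/45 ≈ 0.42222 half-lives elapse, leaving f ≈ 0.7463 of each dose.
At steady state, accumulation factor R = 1/(1 − e^(−kτ)) ≈ 3.9417.
Each bolus raises the concentration by D/Vd = 1424/30 ≈ 47.467 mcg/mL.
Steady-state peak Cmax,ss = C₀·R ≈ 47.467 × 3.9417 ≈ 187.101 mcg/mL.
One interval later, Cmin,ss = Cmax,ss·e^(−kτ) ≈ 187.101 × 0.7463 ≈ 139.633 mcg/mL.
Trough 139.6 mcg/mL vs MEC 45 mcg/mL: adequate.

139.6 mcg/mL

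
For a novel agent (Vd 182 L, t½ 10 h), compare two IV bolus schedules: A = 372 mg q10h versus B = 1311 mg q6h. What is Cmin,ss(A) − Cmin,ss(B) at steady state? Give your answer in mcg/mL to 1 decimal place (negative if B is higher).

-11.9 mcg/mL

Regimen A: f = (1/2)^(10/10) ≈ 0.5000; Cmin,ss = (372/182)·f/(1−f) ≈ 2.044 mcg/mL.
Regimen B: f = (1/2)^(6/10) ≈ 0.6598; Cmin,ss = (1311/182)·f/(1−f) ≈ 13.970 mcg/mL.
Difference ≈ 2.044 − 13.970 ≈ -11.926 mcg/mL.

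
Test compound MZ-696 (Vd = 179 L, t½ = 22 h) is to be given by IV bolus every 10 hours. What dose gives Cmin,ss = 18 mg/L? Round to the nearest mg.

1193 mg

τ/t½ = 10/22 ≈ 0.45455, so f = (1/2)^(10/22) ≈ 0.729740.
Cmin,ss = (D/Vd)·f/(1−f), so D = Cmin,ss·Vd·(1−f)/f.
D = 18 × 179 × (1−f)/f ≈ 18 × 179 × 0.37035 ≈ 1193.27 mg.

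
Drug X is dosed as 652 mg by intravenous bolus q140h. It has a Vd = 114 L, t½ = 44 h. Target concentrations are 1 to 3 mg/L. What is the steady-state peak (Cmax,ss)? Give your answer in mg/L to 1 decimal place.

k = ln2/t½ = ln2/44 ≈ 0.015753 h⁻¹; fraction remaining f = e^(−kτ) = e^(−0.015753×140) ≈ 0.1102.
At steady state, accumulation factor R = 1/(1 − e^(−kτ)) ≈ 1.1238.
Single-dose peak C₀ = D/Vd = 652/114 ≈ 5.719 mg/L.
Steady-state peak Cmax,ss = C₀·R ≈ 5.719 × 1.1238 ≈ 6.427 mg/L.
Peak 6.4 mg/L vs MTC 3 mg/L: exceeds toxic threshold.

6.4 mg/L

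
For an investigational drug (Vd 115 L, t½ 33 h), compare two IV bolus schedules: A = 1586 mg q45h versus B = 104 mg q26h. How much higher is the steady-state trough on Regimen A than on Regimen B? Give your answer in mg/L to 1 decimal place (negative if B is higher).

Regimen A: f = (1/2)^(45/33) ≈ 0.3886; Cmin,ss = (1586/115)·f/(1−f) ≈ 8.766 mg/L.
Regimen B: f = (1/2)^(26/33) ≈ 0.5792; Cmin,ss = (104/115)·f/(1−f) ≈ 1.245 mg/L.
Difference ≈ 8.766 − 1.245 ≈ 7.521 mg/L.

7.5 mg/L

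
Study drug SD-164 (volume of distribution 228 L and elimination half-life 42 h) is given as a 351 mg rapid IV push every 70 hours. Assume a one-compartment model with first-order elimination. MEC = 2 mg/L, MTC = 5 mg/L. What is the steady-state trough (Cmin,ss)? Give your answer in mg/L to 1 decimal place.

τ/t½ = 70/42 ≈ 1.6667, so fraction remaining f = (1/2)^(70/42) ≈ 0.3150.
Accumulation ratio R = 1/(1 − f) ≈ 1/0.6850 ≈ 1.4599.
Single-dose peak C₀ = D/Vd = 351/228 ≈ 1.539 mg/L.
Steady-state peak Cmax,ss = C₀·R ≈ 1.539 × 1.4599 ≈ 2.247 mg/L.
Steady-state trough Cmin,ss = Cmax,ss·f ≈ 2.247 × 0.3150 ≈ 0.708 mg/L.
Trough 0.7 mg/L vs MEC 2 mg/L: subtherapeutic.

0.7 mg/L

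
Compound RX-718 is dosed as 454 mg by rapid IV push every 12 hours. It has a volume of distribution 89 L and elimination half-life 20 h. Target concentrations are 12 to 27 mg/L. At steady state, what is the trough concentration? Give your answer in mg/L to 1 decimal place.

k = ln2/t½ = ln2/20 ≈ 0.034657 h⁻¹; fraction remaining f = e^(−kτ) = e^(−0.034657×12) ≈ 0.6598.
Accumulation ratio R = 1/(1 − f) ≈ 1/0.3402 ≈ 2.9394.
Single-dose peak C₀ = D/Vd = 454/89 ≈ 5.101 mg/L.
Steady-state peak Cmax,ss = C₀·R ≈ 5.101 × 2.9394 ≈ 14.994 mg/L.
One interval later, Cmin,ss = Cmax,ss·e^(−kτ) ≈ 14.994 × 0.6598 ≈ 9.893 mg/L.
Trough 9.9 mg/L vs MEC 12 mg/L: subtherapeutic.

9.9 mg/L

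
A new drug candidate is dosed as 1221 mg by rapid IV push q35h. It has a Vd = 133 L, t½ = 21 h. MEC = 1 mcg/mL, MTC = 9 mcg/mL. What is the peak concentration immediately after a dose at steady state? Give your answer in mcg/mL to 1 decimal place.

13.4 mcg/mL

k = ln2/t½ = ln2/21 ≈ 0.033007 h⁻¹; fraction remaining f = e^(−kτ) = e^(−0.033007×35) ≈ 0.3150.
At steady state, accumulation factor R = 1/(1 − e^(−kτ)) ≈ 1.4599.
Single-dose peak C₀ = D/Vd = 1221/133 ≈ 9.180 mcg/mL.
Steady-state peak Cmax,ss = C₀·R ≈ 9.180 × 1.4599 ≈ 13.402 mcg/mL.
Peak 13.4 mcg/mL vs MTC 9 mcg/mL: exceeds toxic threshold.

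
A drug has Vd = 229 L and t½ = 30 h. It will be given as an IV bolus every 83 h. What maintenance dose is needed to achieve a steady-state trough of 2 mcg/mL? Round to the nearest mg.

τ/t½ = 83/30 ≈ 2.7667, so f = (1/2)^(83/30) ≈ 0.146943.
Cmin,ss = (D/Vd)·f/(1−f), so D = Cmin,ss·Vd·(1−f)/f.
D = 2 × 229 × (1−f)/f ≈ 2 × 229 × 5.80536 ≈ 2658.85 mg.

2659 mg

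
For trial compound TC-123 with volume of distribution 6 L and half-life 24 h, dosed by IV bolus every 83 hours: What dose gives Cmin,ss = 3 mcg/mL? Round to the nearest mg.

180 mg

τ/t½ = 83/24 ≈ 3.4583, so f = (1/2)^(83/24) ≈ 0.090978.
Cmin,ss = (D/Vd)·f/(1−f), so D = Cmin,ss·Vd·(1−f)/f.
D = 3 × 6 × (1−f)/f ≈ 3 × 6 × 9.99167 ≈ 179.85 mg.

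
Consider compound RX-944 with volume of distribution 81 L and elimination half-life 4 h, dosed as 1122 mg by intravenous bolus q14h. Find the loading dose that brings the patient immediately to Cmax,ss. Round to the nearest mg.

1231 mg

f = (1/2)^(14/4) ≈ 0.088388; accumulation ratio R = 1/(1−f) ≈ 1.09696.
Loading dose to hit Cmax,ss on first dose: D_load = D_maint·R ≈ 1122 × 1.09696 ≈ 1230.79 mg.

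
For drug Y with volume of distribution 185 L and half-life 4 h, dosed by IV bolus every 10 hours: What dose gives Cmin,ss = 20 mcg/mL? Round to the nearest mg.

17230 mg

τ/t½ = 10/4 ≈ 2.5, so f = (1/2)^(10/4) ≈ 0.176777.
Cmin,ss = (D/Vd)·f/(1−f), so D = Cmin,ss·Vd·(1−f)/f.
D = 20 × 185 × (1−f)/f ≈ 20 × 185 × 4.65684 ≈ 17230.31 mg.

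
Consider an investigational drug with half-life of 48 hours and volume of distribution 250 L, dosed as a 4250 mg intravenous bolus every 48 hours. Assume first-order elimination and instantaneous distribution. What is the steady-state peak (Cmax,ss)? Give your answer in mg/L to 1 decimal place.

34.0 mg/L

The dosing interval is 1 half-life, so f = 2^(−1) = 0.5.
At steady state, R = 1/(1 − 0.5) = 2/1.
Single-dose peak C₀ = D/Vd = 4250/250 = 17 mg/L.
Steady-state peak Cmax,ss = C₀·R = 17 × 2/1 ≈ 34.000 mg/L.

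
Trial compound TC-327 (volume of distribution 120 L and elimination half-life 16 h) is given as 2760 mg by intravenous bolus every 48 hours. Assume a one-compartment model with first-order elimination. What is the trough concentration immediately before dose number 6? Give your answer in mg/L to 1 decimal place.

3.3 mg/L

f = (1/2)^(τ/t½) = (1/2)^(48/16) ≈ 0.1250.
C₀ = D/Vd = 2760/120 ≈ 23.000 mg/L.
Before the 6th dose, 5 doses have been given. Superposition: Cmin = C₀·(f + f² + … + f^5).
≈ 23.000 × (0.1250 + 0.0156 + 0.0020 + 0.0002 + 0.0000) ≈ 23.000 × 0.1428 ≈ 3.284 mg/L.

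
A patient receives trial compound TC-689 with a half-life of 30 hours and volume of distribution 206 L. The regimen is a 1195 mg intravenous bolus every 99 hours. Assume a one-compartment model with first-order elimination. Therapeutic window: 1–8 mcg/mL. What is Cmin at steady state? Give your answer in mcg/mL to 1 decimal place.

0.7 mcg/mL

τ/t½ = 99/30 ≈ 3.3, so fraction remaining f = (1/2)^(99/30) ≈ 0.1015.
Each bolus raises the concentration by D/Vd = 1195/206 ≈ 5.801 mcg/mL.
Steady-state trough Cmin,ss = C₀·f/(1−f) ≈ 5.801 × 0.1015/0.8985 ≈ 0.655 mcg/mL.
Trough 0.7 mcg/mL vs MEC 1 mcg/mL: subtherapeutic.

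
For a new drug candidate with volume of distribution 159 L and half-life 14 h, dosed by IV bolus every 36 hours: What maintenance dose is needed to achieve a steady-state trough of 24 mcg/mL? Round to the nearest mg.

18866 mg

τ/t½ = 36/14 ≈ 2.5714, so f = (1/2)^(36/14) ≈ 0.168238.
Cmin,ss = (D/Vd)·f/(1−f), so D = Cmin,ss·Vd·(1−f)/f.
D = 24 × 159 × (1−f)/f ≈ 24 × 159 × 4.94396 ≈ 18866.15 mg.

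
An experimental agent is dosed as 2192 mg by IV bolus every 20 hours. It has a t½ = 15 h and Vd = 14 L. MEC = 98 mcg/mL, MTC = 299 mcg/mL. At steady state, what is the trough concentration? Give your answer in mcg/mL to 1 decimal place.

Over one 20-h interval, 20/15 ≈ 1.3333 half-lives elapse, leaving f ≈ 0.3969 of each dose.
At steady state, accumulation factor R = 1/(1 − e^(−kτ)) ≈ 1.6581.
Each bolus raises the concentration by D/Vd = 2192/14 ≈ 156.571 mcg/mL.
Cmax,ss = C₀/(1 − f) ≈ 156.571/0.6031 ≈ 259.610 mcg/mL.
Steady-state trough Cmin,ss = Cmax,ss·f ≈ 259.610 × 0.3969 ≈ 103.039 mcg/mL.
Trough 103.0 mcg/mL vs MEC 98 mcg/mL: adequate.

103.0 mcg/mL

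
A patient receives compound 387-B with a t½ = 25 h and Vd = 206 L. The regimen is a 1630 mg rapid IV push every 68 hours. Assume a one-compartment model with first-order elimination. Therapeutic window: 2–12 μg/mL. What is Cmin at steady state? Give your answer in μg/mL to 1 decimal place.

τ/t½ = 68/25 ≈ 2.72, so fraction remaining f = (1/2)^(68/25) ≈ 0.1518.
At steady state, accumulation factor R = 1/(1 − e^(−kτ)) ≈ 1.1790.
Single-dose peak C₀ = D/Vd = 1630/206 ≈ 7.913 μg/mL.
Cmax,ss = C₀/(1 − f) ≈ 7.913/0.8482 ≈ 9.329 μg/mL.
Steady-state trough Cmin,ss = Cmax,ss·f ≈ 9.329 × 0.1518 ≈ 1.416 μg/mL.
Trough 1.4 μg/mL vs MEC 2 μg/mL: subtherapeutic.

1.4 μg/mL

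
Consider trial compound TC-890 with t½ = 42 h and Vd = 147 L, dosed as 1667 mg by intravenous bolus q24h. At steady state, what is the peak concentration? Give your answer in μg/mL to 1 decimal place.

Over one 24-h interval, 24/42 ≈ 0.57143 half-lives elapse, leaving f ≈ 0.6730 of each dose.
Accumulation ratio R = 1/(1 − f) ≈ 1/0.3270 ≈ 3.0581.
Each bolus raises the concentration by D/Vd = 1667/147 ≈ 11.340 μg/mL.
Steady-state peak Cmax,ss = C₀·R ≈ 11.340 × 3.0581 ≈ 34.679 μg/mL.

34.7 μg/mL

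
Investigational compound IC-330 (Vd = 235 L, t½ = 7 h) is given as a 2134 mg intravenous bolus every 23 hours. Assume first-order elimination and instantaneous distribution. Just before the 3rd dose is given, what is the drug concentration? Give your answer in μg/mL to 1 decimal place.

1.0 μg/mL

f = (1/2)^(τ/t½) = (1/2)^(23/7) ≈ 0.1025.
C₀ = D/Vd = 2134/235 ≈ 9.081 μg/mL.
Before the 3rd dose, 2 doses have been given. Superposition: Cmin = C₀·(f + f²).
≈ 9.081 × (0.1025 + 0.0105) ≈ 9.081 × 0.1130 ≈ 1.026 μg/mL.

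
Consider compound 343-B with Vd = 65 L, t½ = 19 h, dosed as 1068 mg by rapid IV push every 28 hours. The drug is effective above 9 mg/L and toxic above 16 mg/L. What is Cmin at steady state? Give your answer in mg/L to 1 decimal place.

9.2 mg/L

Over one 28-h interval, 28/19 ≈ 1.4737 half-lives elapse, leaving f ≈ 0.3601 of each dose.
Accumulation ratio R = 1/(1 − f) ≈ 1/0.6399 ≈ 1.5627.
Single-dose peak C₀ = D/Vd = 1068/65 ≈ 16.431 mg/L.
Cmax,ss = C₀/(1 − f) ≈ 16.431/0.6399 ≈ 25.677 mg/L.
Steady-state trough Cmin,ss = Cmax,ss·f ≈ 25.677 × 0.3601 ≈ 9.246 mg/L.
Trough 9.2 mg/L vs MEC 9 mg/L: adequate.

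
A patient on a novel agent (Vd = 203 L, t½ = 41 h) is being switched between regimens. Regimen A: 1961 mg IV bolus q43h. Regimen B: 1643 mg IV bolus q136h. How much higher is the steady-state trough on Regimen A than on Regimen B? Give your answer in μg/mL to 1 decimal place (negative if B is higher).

Regimen A: f = (1/2)^(43/41) ≈ 0.4834; Cmin,ss = (1961/203)·f/(1−f) ≈ 9.039 μg/mL.
Regimen B: f = (1/2)^(136/41) ≈ 0.1003; Cmin,ss = (1643/203)·f/(1−f) ≈ 0.902 μg/mL.
Difference ≈ 9.039 − 0.902 ≈ 8.137 μg/mL.

8.1 μg/mL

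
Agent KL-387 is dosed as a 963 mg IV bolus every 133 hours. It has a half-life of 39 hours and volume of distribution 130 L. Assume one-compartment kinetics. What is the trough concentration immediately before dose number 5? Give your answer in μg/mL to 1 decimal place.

0.8 μg/mL

f = (1/2)^(τ/t½) = (1/2)^(133/39) ≈ 0.0941.
C₀ = D/Vd = 963/130 ≈ 7.408 μg/mL.
Before the 5th dose, 4 doses have been given. Superposition: Cmin = C₀·(f + f² + … + f^4).
≈ 7.408 × (0.0941 + 0.0089 + 0.0008 + 0.0001) ≈ 7.408 × 0.1039 ≈ 0.770 μg/mL.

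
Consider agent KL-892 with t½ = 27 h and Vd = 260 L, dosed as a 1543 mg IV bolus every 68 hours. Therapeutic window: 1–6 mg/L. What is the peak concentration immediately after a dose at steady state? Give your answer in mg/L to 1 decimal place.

τ/t½ = 68/27 ≈ 2.5185, so fraction remaining f = (1/2)^(68/27) ≈ 0.1745.
At steady state, accumulation factor R = 1/(1 − e^(−kτ)) ≈ 1.2114.
Single-dose peak C₀ = D/Vd = 1543/260 ≈ 5.935 mg/L.
Steady-state peak Cmax,ss = C₀·R ≈ 5.935 × 1.2114 ≈ 7.190 mg/L.
Peak 7.2 mg/L vs MTC 6 mg/L: exceeds toxic threshold.

7.2 mg/L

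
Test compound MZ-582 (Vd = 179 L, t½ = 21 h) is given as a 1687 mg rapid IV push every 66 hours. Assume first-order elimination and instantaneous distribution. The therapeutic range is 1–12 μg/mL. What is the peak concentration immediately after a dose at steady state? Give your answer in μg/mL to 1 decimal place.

Over one 66-h interval, 66/21 ≈ 3.1429 half-lives elapse, leaving f ≈ 0.1132 of each dose.
Accumulation ratio R = 1/(1 − f) ≈ 1/0.8868 ≈ 1.1276.
Each bolus raises the concentration by D/Vd = 1687/179 ≈ 9.425 μg/mL.
Steady-state peak Cmax,ss = C₀·R ≈ 9.425 × 1.1276 ≈ 10.628 μg/mL.
Peak 10.6 μg/mL vs MTC 12 μg/mL: below toxic threshold.

10.6 μg/mL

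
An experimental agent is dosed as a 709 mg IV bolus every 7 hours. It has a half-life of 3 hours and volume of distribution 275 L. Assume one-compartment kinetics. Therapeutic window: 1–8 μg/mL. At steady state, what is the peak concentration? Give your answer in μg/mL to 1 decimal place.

3.2 μg/mL

Over one 7-h interval, 7/3 ≈ 2.3333 half-lives elapse, leaving f ≈ 0.1984 of each dose.
At steady state, accumulation factor R = 1/(1 − e^(−kτ)) ≈ 1.2475.
Single-dose peak C₀ = D/Vd = 709/275 ≈ 2.578 μg/mL.
Steady-state peak Cmax,ss = C₀·R ≈ 2.578 × 1.2475 ≈ 3.216 μg/mL.
Peak 3.2 μg/mL vs MTC 8 μg/mL: below toxic threshold.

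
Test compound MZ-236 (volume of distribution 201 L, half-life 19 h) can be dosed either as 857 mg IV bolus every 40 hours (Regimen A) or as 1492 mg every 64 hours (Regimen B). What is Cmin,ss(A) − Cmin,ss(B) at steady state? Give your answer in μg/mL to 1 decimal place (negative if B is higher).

Regimen A: f = (1/2)^(40/19) ≈ 0.2324; Cmin,ss = (857/201)·f/(1−f) ≈ 1.291 μg/mL.
Regimen B: f = (1/2)^(64/19) ≈ 0.0968; Cmin,ss = (1492/201)·f/(1−f) ≈ 0.796 μg/mL.
Difference ≈ 1.291 − 0.796 ≈ 0.495 μg/mL.

0.5 μg/mL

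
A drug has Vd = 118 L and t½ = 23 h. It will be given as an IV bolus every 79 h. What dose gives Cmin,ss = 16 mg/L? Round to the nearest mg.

18528 mg

τ/t½ = 79/23 ≈ 3.4348, so f = (1/2)^(79/23) ≈ 0.092476.
Cmin,ss = (D/Vd)·f/(1−f), so D = Cmin,ss·Vd·(1−f)/f.
D = 16 × 118 × (1−f)/f ≈ 16 × 118 × 9.81362 ≈ 18528.11 mg.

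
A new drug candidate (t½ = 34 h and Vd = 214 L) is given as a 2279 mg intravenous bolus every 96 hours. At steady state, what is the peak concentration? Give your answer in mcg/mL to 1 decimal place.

τ/t½ = 96/34 ≈ 2.8235, so fraction remaining f = (1/2)^(96/34) ≈ 0.1413.
Accumulation ratio R = 1/(1 − f) ≈ 1/0.8587 ≈ 1.1646.
Single-dose peak C₀ = D/Vd = 2279/214 ≈ 10.650 mcg/mL.
Steady-state peak Cmax,ss = C₀·R ≈ 10.650 × 1.1646 ≈ 12.403 mcg/mL.

12.4 mcg/mL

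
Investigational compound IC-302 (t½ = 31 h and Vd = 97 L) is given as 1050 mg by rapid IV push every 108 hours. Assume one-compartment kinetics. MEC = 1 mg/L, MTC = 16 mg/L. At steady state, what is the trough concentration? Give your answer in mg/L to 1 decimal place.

1.1 mg/L

Over one 108-h interval, 108/31 ≈ 3.4839 half-lives elapse, leaving f ≈ 0.0894 of each dose.
Each bolus raises the concentration by D/Vd = 1050/97 ≈ 10.825 mg/L.
Steady-state trough Cmin,ss = C₀·f/(1−f) ≈ 10.825 × 0.0894/0.9106 ≈ 1.063 mg/L.
Trough 1.1 mg/L vs MEC 1 mg/L: adequate.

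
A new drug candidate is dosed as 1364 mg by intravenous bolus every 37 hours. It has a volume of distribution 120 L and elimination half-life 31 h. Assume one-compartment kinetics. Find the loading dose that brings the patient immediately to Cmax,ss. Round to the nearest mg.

2424 mg

f = (1/2)^(37/31) ≈ 0.437226; accumulation ratio R = 1/(1−f) ≈ 1.77691.
Loading dose to hit Cmax,ss on first dose: D_load = D_maint·R ≈ 1364 × 1.77691 ≈ 2423.71 mg.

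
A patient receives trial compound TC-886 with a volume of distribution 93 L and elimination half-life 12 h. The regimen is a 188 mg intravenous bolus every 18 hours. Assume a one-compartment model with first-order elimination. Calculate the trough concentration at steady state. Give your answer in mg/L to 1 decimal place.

1.1 mg/L

k = ln2/t½ = ln2/12 ≈ 0.057762 h⁻¹; fraction remaining f = e^(−kτ) = e^(−0.057762×18) ≈ 0.3536.
Each bolus raises the concentration by D/Vd = 188/93 ≈ 2.022 mg/L.
Steady-state trough Cmin,ss = C₀·f/(1−f) ≈ 2.022 × 0.3536/0.6464 ≈ 1.106 mg/L.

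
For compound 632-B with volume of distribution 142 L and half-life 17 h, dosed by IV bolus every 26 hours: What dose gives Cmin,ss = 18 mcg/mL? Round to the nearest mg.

4822 mg

τ/t½ = 26/17 ≈ 1.5294, so f = (1/2)^(26/17) ≈ 0.346419.
Cmin,ss = (D/Vd)·f/(1−f), so D = Cmin,ss·Vd·(1−f)/f.
D = 18 × 142 × (1−f)/f ≈ 18 × 142 × 1.88668 ≈ 4822.35 mg.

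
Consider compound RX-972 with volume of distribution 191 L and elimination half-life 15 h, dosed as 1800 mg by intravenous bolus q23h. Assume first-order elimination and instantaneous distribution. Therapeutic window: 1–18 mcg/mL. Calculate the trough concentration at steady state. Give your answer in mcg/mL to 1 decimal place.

5.0 mcg/mL

Over one 23-h interval, 23/15 ≈ 1.5333 half-lives elapse, leaving f ≈ 0.3455 of each dose.
At steady state, accumulation factor R = 1/(1 − e^(−kτ)) ≈ 1.5279.
Single-dose peak C₀ = D/Vd = 1800/191 ≈ 9.424 mcg/mL.
Steady-state peak Cmax,ss = C₀·R ≈ 9.424 × 1.5279 ≈ 14.399 mcg/mL.
Steady-state trough Cmin,ss = Cmax,ss·f ≈ 14.399 × 0.3455 ≈ 4.975 mcg/mL.
Trough 5.0 mcg/mL vs MEC 1 mcg/mL: adequate.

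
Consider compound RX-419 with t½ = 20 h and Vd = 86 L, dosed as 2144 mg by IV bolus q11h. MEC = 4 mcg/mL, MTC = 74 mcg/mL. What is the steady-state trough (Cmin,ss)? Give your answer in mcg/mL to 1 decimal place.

τ/t½ = 11/20 ≈ 0.55, so fraction remaining f = (1/2)^(11/20) ≈ 0.6830.
Single-dose peak C₀ = D/Vd = 2144/86 ≈ 24.930 mcg/mL.
Steady-state trough Cmin,ss = C₀·f/(1−f) ≈ 24.930 × 0.6830/0.3170 ≈ 53.714 mcg/mL.
Trough 53.7 mcg/mL vs MEC 4 mcg/mL: adequate.

53.7 mcg/mL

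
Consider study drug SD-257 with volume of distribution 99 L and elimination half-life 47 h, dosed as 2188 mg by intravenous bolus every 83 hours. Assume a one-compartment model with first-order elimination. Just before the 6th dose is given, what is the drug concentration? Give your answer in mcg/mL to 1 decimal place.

9.2 mcg/mL

f = (1/2)^(τ/t½) = (1/2)^(83/47) ≈ 0.2940.
C₀ = D/Vd = 2188/99 ≈ 22.101 mcg/mL.
Before the 6th dose, 5 doses have been given. Superposition: Cmin = C₀·(f + f² + … + f^5).
≈ 22.101 × (0.2940 + 0.0864 + 0.0254 + 0.0075 + 0.0022) ≈ 22.101 × 0.4155 ≈ 9.183 mcg/mL.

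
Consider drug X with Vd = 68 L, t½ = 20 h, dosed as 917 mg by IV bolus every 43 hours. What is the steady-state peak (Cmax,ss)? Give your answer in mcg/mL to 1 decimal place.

17.4 mcg/mL

τ/t½ = 43/20 ≈ 2.15, so fraction remaining f = (1/2)^(43/20) ≈ 0.2253.
At steady state, accumulation factor R = 1/(1 − e^(−kτ)) ≈ 1.2908.
Each bolus raises the concentration by D/Vd = 917/68 ≈ 13.485 mcg/mL.
Cmax,ss = C₀/(1 − f) ≈ 13.485/0.7747 ≈ 17.407 mcg/mL.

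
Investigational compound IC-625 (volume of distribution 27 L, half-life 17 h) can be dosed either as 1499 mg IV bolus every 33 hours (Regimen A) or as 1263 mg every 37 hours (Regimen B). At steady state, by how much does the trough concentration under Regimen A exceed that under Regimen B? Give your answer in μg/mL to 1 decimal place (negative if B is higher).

6.3 μg/mL

Regimen A: f = (1/2)^(33/17) ≈ 0.2604; Cmin,ss = (1499/27)·f/(1−f) ≈ 19.547 μg/mL.
Regimen B: f = (1/2)^(37/17) ≈ 0.2212; Cmin,ss = (1263/27)·f/(1−f) ≈ 13.286 μg/mL.
Difference ≈ 19.547 − 13.286 ≈ 6.261 μg/mL.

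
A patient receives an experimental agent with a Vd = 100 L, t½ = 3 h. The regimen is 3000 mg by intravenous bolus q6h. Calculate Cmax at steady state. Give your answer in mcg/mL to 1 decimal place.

The dosing interval is 2 half-lives, so f = 2^(−2) = 0.25.
Accumulation ratio R = 1/(1 − f) = 1/0.75 = 4/3.
Single-dose peak C₀ = D/Vd = 3000/100 = 30 mcg/mL.
Steady-state peak Cmax,ss = C₀·R = 30 × 4/3 ≈ 40.000 mcg/mL.

40.0 mcg/mL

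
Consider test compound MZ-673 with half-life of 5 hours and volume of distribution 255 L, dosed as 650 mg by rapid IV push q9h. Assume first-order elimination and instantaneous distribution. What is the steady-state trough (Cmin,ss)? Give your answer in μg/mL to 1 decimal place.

1.0 μg/mL

k = ln2/t½ = ln2/5 ≈ 0.138629 h⁻¹; fraction remaining f = e^(−kτ) = e^(−0.138629×9) ≈ 0.2872.
At steady state, accumulation factor R = 1/(1 − e^(−kτ)) ≈ 1.4029.
Single-dose peak C₀ = D/Vd = 650/255 ≈ 2.549 μg/mL.
Steady-state peak Cmax,ss = C₀·R ≈ 2.549 × 1.4029 ≈ 3.576 μg/mL.
One interval later, Cmin,ss = Cmax,ss·e^(−kτ) ≈ 3.576 × 0.2872 ≈ 1.027 μg/mL.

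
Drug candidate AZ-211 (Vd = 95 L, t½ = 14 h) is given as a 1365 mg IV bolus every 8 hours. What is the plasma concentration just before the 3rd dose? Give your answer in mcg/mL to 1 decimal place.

f = (1/2)^(τ/t½) = (1/2)^(8/14) ≈ 0.6730.
C₀ = D/Vd = 1365/95 ≈ 14.368 mcg/mL.
Before the 3rd dose, 2 doses have been given. Superposition: Cmin = C₀·(f + f²).
≈ 14.368 × (0.6730 + 0.4529) ≈ 14.368 × 1.1259 ≈ 16.177 mcg/mL.

16.2 mcg/mL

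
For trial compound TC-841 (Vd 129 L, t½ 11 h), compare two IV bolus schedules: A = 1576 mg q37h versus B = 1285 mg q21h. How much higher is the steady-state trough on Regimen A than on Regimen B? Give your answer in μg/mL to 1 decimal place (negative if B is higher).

Regimen A: f = (1/2)^(37/11) ≈ 0.0972; Cmin,ss = (1576/129)·f/(1−f) ≈ 1.315 μg/mL.
Regimen B: f = (1/2)^(21/11) ≈ 0.2663; Cmin,ss = (1285/129)·f/(1−f) ≈ 3.615 μg/mL.
Difference ≈ 1.315 − 3.615 ≈ -2.300 μg/mL.

-2.3 μg/mL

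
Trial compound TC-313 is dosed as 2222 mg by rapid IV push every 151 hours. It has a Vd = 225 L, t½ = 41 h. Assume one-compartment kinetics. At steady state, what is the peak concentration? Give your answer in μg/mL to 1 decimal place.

Over one 151-h interval, 151/41 ≈ 3.6829 half-lives elapse, leaving f ≈ 0.0779 of each dose.
Accumulation ratio R = 1/(1 − f) ≈ 1/0.9221 ≈ 1.0845.
Single-dose peak C₀ = D/Vd = 2222/225 ≈ 9.876 μg/mL.
Steady-state peak Cmax,ss = C₀·R ≈ 9.876 × 1.0845 ≈ 10.711 μg/mL.

10.7 μg/mL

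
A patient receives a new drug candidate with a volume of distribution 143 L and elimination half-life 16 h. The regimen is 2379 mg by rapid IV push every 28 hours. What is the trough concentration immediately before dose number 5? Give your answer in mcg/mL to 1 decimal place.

7.0 mcg/mL

f = (1/2)^(τ/t½) = (1/2)^(28/16) ≈ 0.2973.
C₀ = D/Vd = 2379/143 ≈ 16.636 mcg/mL.
Before the 5th dose, 4 doses have been given. Superposition: Cmin = C₀·(f + f² + … + f^4).
≈ 16.636 × (0.2973 + 0.0884 + 0.0263 + 0.0078) ≈ 16.636 × 0.4198 ≈ 6.984 mcg/mL.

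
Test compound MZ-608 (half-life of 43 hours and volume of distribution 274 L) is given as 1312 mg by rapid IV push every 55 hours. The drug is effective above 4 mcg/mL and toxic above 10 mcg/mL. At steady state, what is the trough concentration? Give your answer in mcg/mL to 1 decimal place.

k = ln2/t½ = ln2/43 ≈ 0.016120 h⁻¹; fraction remaining f = e^(−kτ) = e^(−0.016120×55) ≈ 0.4121.
Accumulation ratio R = 1/(1 − f) ≈ 1/0.5879 ≈ 1.7010.
Single-dose peak C₀ = D/Vd = 1312/274 ≈ 4.788 mcg/mL.
Cmax,ss = C₀/(1 − f) ≈ 4.788/0.5879 ≈ 8.144 mcg/mL.
Steady-state trough Cmin,ss = Cmax,ss·f ≈ 8.144 × 0.4121 ≈ 3.356 mcg/mL.
Trough 3.4 mcg/mL vs MEC 4 mcg/mL: subtherapeutic.

3.4 mcg/mL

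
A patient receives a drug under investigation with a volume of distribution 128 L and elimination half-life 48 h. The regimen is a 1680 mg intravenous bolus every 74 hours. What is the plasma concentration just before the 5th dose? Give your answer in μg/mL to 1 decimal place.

f = (1/2)^(τ/t½) = (1/2)^(74/48) ≈ 0.3435.
C₀ = D/Vd = 1680/128 ≈ 13.125 μg/mL.
Before the 5th dose, 4 doses have been given. Superposition: Cmin = C₀·(f + f² + … + f^4).
≈ 13.125 × (0.3435 + 0.1180 + 0.0405 + 0.0139) ≈ 13.125 × 0.5159 ≈ 6.771 μg/mL.

6.8 μg/mL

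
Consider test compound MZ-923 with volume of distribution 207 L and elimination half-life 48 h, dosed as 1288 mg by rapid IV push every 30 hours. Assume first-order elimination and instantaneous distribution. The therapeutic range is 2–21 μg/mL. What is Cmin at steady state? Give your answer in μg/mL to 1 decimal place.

Over one 30-h interval, 30/48 ≈ 0.625 half-lives elapse, leaving f ≈ 0.6484 of each dose.
At steady state, accumulation factor R = 1/(1 − e^(−kτ)) ≈ 2.8441.
Single-dose peak C₀ = D/Vd = 1288/207 ≈ 6.222 μg/mL.
Cmax,ss = C₀/(1 − f) ≈ 6.222/0.3516 ≈ 17.696 μg/mL.
Steady-state trough Cmin,ss = Cmax,ss·f ≈ 17.696 × 0.6484 ≈ 11.474 μg/mL.
Trough 11.5 μg/mL vs MEC 2 μg/mL: adequate.

11.5 μg/mL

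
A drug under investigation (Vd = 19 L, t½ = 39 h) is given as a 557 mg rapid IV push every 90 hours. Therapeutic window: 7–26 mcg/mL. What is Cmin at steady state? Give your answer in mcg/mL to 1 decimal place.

7.4 mcg/mL

k = ln2/t½ = ln2/39 ≈ 0.017773 h⁻¹; fraction remaining f = e^(−kτ) = e^(−0.017773×90) ≈ 0.2020.
Each bolus raises the concentration by D/Vd = 557/19 ≈ 29.316 mcg/mL.
Steady-state trough Cmin,ss = C₀·f/(1−f) ≈ 29.316 × 0.2020/0.7980 ≈ 7.421 mcg/mL.
Trough 7.4 mcg/mL vs MEC 7 mcg/mL: adequate.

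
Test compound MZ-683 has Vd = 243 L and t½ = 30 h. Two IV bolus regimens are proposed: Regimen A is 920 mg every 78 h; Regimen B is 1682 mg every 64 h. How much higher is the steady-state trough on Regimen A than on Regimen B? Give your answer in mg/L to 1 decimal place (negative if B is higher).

Regimen A: f = (1/2)^(78/30) ≈ 0.1649; Cmin,ss = (920/243)·f/(1−f) ≈ 0.748 mg/L.
Regimen B: f = (1/2)^(64/30) ≈ 0.2279; Cmin,ss = (1682/243)·f/(1−f) ≈ 2.043 mg/L.
Difference ≈ 0.748 − 2.043 ≈ -1.295 mg/L.

-1.3 mg/L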